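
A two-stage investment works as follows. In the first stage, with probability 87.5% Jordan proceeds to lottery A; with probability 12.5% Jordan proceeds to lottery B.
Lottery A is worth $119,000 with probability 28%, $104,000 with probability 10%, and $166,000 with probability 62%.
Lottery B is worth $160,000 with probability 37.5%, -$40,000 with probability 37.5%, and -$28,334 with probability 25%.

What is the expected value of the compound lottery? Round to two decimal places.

EV(A) = 0.28 × 119000 + 0.1 × 104000 + 0.62 × 166000 = 33320 + 10400 + 102920 = 146640
EV(B) = 0.375 × 160000 + 0.375 × (-40000) + 0.25 × (-28334) = 60000 − 15000 − 7083.5 = 37916.5
Overall = 0.875 × 146640 + 0.125 × 37916.5 = 128310 + 4739.5625 = 133049.5625

$133,049.56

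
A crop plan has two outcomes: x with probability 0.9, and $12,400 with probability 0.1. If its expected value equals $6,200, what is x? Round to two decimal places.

x = $5,511.11

0.9·x + 0.1·12400 = 6200
0.9·x = 6200 − 1240 = 4960
x = 4960 / 0.9 = 5511.1111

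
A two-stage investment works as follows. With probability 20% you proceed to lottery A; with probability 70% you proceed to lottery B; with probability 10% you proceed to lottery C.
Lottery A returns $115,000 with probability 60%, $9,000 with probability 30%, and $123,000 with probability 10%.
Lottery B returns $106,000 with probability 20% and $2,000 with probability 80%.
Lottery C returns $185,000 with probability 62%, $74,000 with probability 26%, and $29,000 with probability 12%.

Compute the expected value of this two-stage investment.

EV(A) = 0.6 × 115000 + 0.3 × 9000 + 0.1 × 123000 = 69000 + 2700 + 12300 = 84000
EV(B) = 0.2 × 106000 + 0.8 × 2000 = 21200 + 1600 = 22800
EV(C) = 0.62 × 185000 + 0.26 × 74000 + 0.12 × 29000 = 114700 + 19240 + 3480 = 137420
Overall = 0.2 × 84000 + 0.7 × 22800 + 0.1 × 137420 = 16800 + 15960 + 13742 = 46502

$46,502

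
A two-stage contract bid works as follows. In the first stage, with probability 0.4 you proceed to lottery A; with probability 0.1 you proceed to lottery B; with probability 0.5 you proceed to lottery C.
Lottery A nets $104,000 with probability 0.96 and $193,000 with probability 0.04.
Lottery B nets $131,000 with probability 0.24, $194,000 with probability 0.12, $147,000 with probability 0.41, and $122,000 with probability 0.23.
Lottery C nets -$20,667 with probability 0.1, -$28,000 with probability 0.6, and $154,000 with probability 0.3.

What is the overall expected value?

$70,995.65

EV(A) = 0.96 × 104000 + 0.04 × 193000 = 99840 + 7720 = 107560
EV(B) = 0.24 × 131000 + 0.12 × 194000 + 0.41 × 147000 + 0.23 × 122000 = 31440 + 23280 + 60270 + 28060 = 143050
EV(C) = 0.1 × (-20667) + 0.6 × (-28000) + 0.3 × 154000 = -2066.7 − 16800 + 46200 = 27333.3
Overall = 0.4 × 107560 + 0.1 × 143050 + 0.5 × 27333.3 = 43024 + 14305 + 13666.65 = 70995.65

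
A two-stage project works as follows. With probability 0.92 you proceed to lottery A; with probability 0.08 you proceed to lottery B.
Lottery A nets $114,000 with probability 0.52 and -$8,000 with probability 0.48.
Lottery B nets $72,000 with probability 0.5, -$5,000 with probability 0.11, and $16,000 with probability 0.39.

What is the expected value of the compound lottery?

$54,340

EV(A) = 0.52 × 114000 + 0.48 × (-8000) = 59280 − 3840 = 55440
EV(B) = 0.5 × 72000 + 0.11 × (-5000) + 0.39 × 16000 = 36000 − 550 + 6240 = 41690
Overall = 0.92 × 55440 + 0.08 × 41690 = 51004.8 + 3335.2 = 54340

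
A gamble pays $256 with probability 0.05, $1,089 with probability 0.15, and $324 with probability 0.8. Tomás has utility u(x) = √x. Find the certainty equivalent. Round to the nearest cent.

E[u] = 0.05·√256 + 0.15·√1089 + 0.8·√324 = 0.05·16 + 0.15·33 + 0.8·18 = 20.15
CE = (20.15)² = 406.0225

$406.02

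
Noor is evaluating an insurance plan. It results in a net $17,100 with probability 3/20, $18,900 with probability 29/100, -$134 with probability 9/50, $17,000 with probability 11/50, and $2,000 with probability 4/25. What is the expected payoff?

EV = 3/20 × 17100 + 29/100 × 18900 + 9/50 × (-134) + 11/50 × 17000 + 4/25 × 2000 = 2565 + 5481 − 24.12 + 3740 + 320 = 12081.88

$12,081.88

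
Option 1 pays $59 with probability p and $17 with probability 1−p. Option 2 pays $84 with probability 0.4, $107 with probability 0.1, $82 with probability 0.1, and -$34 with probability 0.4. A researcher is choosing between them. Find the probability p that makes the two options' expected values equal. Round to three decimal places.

p = 0.521

EV(Option 2) = 0.4 × 84 + 0.1 × 107 + 0.1 × 82 + 0.4 × (-34) = 33.6 + 10.7 + 8.2 − 13.6 = 38.9
p·59 + (1−p)·17 = 38.9
42p + 17 = 38.9
p = (38.9 − 17) / 42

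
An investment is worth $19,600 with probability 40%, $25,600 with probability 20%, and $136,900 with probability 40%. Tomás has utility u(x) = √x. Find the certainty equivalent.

E[u] = 0.4·√19600 + 0.2·√25600 + 0.4·√136900 = 0.4·140 + 0.2·160 + 0.4·370 = 236
CE = (236)² = 55696

$55,696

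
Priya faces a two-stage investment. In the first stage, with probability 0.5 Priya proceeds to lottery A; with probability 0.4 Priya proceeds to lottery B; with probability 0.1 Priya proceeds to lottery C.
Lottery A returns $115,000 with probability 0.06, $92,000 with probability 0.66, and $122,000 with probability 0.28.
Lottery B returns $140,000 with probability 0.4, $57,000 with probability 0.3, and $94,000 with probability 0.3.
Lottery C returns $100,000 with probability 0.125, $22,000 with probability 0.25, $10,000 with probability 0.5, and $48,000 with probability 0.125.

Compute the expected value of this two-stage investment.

$94,310

EV(A) = 0.06 × 115000 + 0.66 × 92000 + 0.28 × 122000 = 6900 + 60720 + 34160 = 101780
EV(B) = 0.4 × 140000 + 0.3 × 57000 + 0.3 × 94000 = 56000 + 17100 + 28200 = 101300
EV(C) = 0.125 × 100000 + 0.25 × 22000 + 0.5 × 10000 + 0.125 × 48000 = 12500 + 5500 + 5000 + 6000 = 29000
Overall = 0.5 × 101780 + 0.4 × 101300 + 0.1 × 29000 = 50890 + 40520 + 2900 = 94310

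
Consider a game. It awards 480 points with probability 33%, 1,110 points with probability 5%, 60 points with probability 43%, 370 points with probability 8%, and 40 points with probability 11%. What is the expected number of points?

EV = 0.33 × 480 + 0.05 × 1110 + 0.43 × 60 + 0.08 × 370 + 0.11 × 40 = 158.4 + 55.5 + 25.8 + 29.6 + 4.4 = 273.7

273.7 points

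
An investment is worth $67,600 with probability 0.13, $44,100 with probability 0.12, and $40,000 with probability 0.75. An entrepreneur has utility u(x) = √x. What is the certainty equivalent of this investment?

$43,681

E[u] = 0.13·√67600 + 0.12·√44100 + 0.75·√40000 = 0.13·260 + 0.12·210 + 0.75·200 = 209
CE = (209)² = 43681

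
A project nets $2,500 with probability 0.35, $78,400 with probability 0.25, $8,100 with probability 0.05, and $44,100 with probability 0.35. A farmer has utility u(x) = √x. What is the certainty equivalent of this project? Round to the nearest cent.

$27,390.25

E[u] = 0.35·√2500 + 0.25·√78400 + 0.05·√8100 + 0.35·√44100 = 0.35·50 + 0.25·280 + 0.05·90 + 0.35·210 = 165.5
CE = (165.5)² = 27390.25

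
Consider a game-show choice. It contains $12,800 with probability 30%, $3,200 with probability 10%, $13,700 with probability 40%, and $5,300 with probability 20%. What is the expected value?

EV = 0.3 × 12800 + 0.1 × 3200 + 0.4 × 13700 + 0.2 × 5300 = 3840 + 320 + 5480 + 1060 = 10700

$10,700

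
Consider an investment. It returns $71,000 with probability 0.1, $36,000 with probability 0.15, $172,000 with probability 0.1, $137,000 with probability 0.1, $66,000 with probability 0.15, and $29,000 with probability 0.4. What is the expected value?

EV = 0.1 × 71000 + 0.15 × 36000 + 0.1 × 172000 + 0.1 × 137000 + 0.15 × 66000 + 0.4 × 29000 = 7100 + 5400 + 17200 + 13700 + 9900 + 11600 = 64900

$64,900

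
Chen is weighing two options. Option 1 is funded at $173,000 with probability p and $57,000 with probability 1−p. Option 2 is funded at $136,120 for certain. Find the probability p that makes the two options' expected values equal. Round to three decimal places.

p·173000 + (1−p)·57000 = 136120
116000p + 57000 = 136120
p = (136120 − 57000) / 116000

p = 0.682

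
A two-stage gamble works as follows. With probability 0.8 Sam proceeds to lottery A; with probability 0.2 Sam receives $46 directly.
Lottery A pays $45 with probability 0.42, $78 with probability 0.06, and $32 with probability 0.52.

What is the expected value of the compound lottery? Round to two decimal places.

$41.38

EV(A) = 0.42 × 45 + 0.06 × 78 + 0.52 × 32 = 18.9 + 4.68 + 16.64 = 40.22
Branch B: 46 (certain)
Overall = 0.8 × 40.22 + 0.2 × 46 = 32.176 + 9.2 = 41.376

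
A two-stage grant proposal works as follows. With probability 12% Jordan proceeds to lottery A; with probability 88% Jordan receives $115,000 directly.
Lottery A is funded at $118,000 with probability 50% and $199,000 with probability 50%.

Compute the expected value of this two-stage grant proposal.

EV(A) = 0.5 × 118000 + 0.5 × 199000 = 59000 + 99500 = 158500
Branch B: 115000 (certain)
Overall = 0.12 × 158500 + 0.88 × 115000 = 19020 + 101200 = 120220

$120,220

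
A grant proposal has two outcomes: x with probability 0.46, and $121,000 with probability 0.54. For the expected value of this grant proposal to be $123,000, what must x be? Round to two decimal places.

x = $125,347.83

0.46·x + 0.54·121000 = 123000
0.46·x = 123000 − 65340 = 57660
x = 57660 / 0.46 = 125347.8261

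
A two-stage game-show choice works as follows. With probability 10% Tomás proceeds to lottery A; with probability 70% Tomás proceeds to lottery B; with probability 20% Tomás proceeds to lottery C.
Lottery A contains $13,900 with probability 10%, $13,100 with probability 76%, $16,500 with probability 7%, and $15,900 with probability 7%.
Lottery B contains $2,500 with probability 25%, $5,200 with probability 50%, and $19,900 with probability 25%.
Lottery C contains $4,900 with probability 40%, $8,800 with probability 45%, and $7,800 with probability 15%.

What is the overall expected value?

EV(A) = 0.1 × 13900 + 0.76 × 13100 + 0.07 × 16500 + 0.07 × 15900 = 1390 + 9956 + 1155 + 1113 = 13614
EV(B) = 0.25 × 2500 + 0.5 × 5200 + 0.25 × 19900 = 625 + 2600 + 4975 = 8200
EV(C) = 0.4 × 4900 + 0.45 × 8800 + 0.15 × 7800 = 1960 + 3960 + 1170 = 7090
Overall = 0.1 × 13614 + 0.7 × 8200 + 0.2 × 7090 = 1361.4 + 5740 + 1418 = 8519.4

$8,519.40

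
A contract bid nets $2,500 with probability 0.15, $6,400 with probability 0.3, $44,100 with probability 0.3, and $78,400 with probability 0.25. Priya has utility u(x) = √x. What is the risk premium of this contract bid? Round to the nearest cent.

E[u] = 0.15·√2500 + 0.3·√6400 + 0.3·√44100 + 0.25·√78400 = 0.15·50 + 0.3·80 + 0.3·210 + 0.25·280 = 164.5
CE = (164.5)² = 27060.25
Risk premium = EV − CE = 35125 − 27060.25 = 8064.75

$8,064.75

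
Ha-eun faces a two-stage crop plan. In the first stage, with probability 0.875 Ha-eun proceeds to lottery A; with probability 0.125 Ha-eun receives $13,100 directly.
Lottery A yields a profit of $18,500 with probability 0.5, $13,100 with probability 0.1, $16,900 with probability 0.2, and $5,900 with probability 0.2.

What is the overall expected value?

$14,867.50

EV(A) = 0.5 × 18500 + 0.1 × 13100 + 0.2 × 16900 + 0.2 × 5900 = 9250 + 1310 + 3380 + 1180 = 15120
Branch B: 13100 (certain)
Overall = 0.875 × 15120 + 0.125 × 13100 = 13230 + 1637.5 = 14867.5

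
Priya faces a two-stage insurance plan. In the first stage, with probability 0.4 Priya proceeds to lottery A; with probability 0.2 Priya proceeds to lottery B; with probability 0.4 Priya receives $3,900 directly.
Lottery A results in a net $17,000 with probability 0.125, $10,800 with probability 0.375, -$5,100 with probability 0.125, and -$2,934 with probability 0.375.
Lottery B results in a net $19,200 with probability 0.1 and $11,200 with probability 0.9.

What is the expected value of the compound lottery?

$5,734.90

EV(A) = 0.125 × 17000 + 0.375 × 10800 + 0.125 × (-5100) + 0.375 × (-2934) = 2125 + 4050 − 637.5 − 1100.25 = 4437.25
EV(B) = 0.1 × 19200 + 0.9 × 11200 = 1920 + 10080 = 12000
Branch C: 3900 (certain)
Overall = 0.4 × 4437.25 + 0.2 × 12000 + 0.4 × 3900 = 1774.9 + 2400 + 1560 = 5734.9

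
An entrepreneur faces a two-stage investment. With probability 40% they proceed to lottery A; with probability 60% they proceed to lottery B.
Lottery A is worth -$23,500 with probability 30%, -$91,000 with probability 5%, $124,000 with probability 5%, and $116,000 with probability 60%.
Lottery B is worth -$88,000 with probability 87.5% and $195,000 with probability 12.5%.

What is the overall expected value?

EV(A) = 0.3 × (-23500) + 0.05 × (-91000) + 0.05 × 124000 + 0.6 × 116000 = -7050 − 4550 + 6200 + 69600 = 64200
EV(B) = 0.875 × (-88000) + 0.125 × 195000 = -77000 + 24375 = -52625
Overall = 0.4 × 64200 + 0.6 × (-52625) = 25680 − 31575 = -5895

-$5,895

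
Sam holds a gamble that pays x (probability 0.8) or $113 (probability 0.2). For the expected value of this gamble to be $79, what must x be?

x = $70.50

0.8·x + 0.2·113 = 79
0.8·x = 79 − 22.6 = 56.4
x = 56.4 / 0.8 = 70.5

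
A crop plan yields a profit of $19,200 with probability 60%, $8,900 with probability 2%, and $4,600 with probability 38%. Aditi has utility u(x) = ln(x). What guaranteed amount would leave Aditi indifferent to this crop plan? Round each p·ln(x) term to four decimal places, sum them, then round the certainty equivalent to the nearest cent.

$10,985.15

E[u] = 0.6·ln(19200) + 0.02·ln(8900) + 0.38·ln(4600) = 5.9176 + 0.1819 + 3.2048 = 9.3043
CE = e^9.3043 ≈ 10985.15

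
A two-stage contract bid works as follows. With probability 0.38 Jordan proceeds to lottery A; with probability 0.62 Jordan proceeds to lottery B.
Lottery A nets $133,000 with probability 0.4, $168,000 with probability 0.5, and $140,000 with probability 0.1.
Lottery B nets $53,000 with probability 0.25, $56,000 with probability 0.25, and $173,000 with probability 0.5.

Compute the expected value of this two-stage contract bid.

$127,981

EV(A) = 0.4 × 133000 + 0.5 × 168000 + 0.1 × 140000 = 53200 + 84000 + 14000 = 151200
EV(B) = 0.25 × 53000 + 0.25 × 56000 + 0.5 × 173000 = 13250 + 14000 + 86500 = 113750
Overall = 0.38 × 151200 + 0.62 × 113750 = 57456 + 70525 = 127981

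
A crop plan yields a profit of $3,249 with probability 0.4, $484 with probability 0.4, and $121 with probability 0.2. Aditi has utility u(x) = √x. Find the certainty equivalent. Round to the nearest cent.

E[u] = 0.4·√3249 + 0.4·√484 + 0.2·√121 = 0.4·57 + 0.4·22 + 0.2·11 = 33.8
CE = (33.8)² = 1142.44

$1,142.44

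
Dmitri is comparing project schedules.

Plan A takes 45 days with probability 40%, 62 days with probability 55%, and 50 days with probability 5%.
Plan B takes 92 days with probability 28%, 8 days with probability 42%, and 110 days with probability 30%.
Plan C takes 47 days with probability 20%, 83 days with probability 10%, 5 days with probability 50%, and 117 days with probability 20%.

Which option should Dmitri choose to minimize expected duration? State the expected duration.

Plan C (43.6 days)

Plan A = 0.4 × 45 + 0.55 × 62 + 0.05 × 50 = 18 + 34.1 + 2.5 = 54.6
Plan B = 0.28 × 92 + 0.42 × 8 + 0.3 × 110 = 25.76 + 3.36 + 33 = 62.12
Plan C = 0.2 × 47 + 0.1 × 83 + 0.5 × 5 + 0.2 × 117 = 9.4 + 8.3 + 2.5 + 23.4 = 43.6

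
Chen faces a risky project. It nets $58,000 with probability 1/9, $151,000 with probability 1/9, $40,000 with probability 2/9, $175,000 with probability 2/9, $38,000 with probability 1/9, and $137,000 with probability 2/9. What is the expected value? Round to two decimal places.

$105,666.67

EV = 1/9 × 58000 + 1/9 × 151000 + 2/9 × 40000 + 2/9 × 175000 + 1/9 × 38000 + 2/9 × 137000 = 6444.4444 + 16777.7778 + 8888.8889 + 38888.8889 + 4222.2222 + 30444.4444 = 105666.6667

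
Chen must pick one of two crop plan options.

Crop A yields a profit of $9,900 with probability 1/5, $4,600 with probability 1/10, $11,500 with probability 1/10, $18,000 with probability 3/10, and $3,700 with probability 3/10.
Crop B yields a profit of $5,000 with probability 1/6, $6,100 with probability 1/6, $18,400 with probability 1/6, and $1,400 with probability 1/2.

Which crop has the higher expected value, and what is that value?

Crop A ($10,100)

Crop A = 1/5 × 9900 + 1/10 × 4600 + 1/10 × 11500 + 3/10 × 18000 + 3/10 × 3700 = 1980 + 460 + 1150 + 5400 + 1110 = 10100
Crop B = 1/6 × 5000 + 1/6 × 6100 + 1/6 × 18400 + 1/2 × 1400 = 833.3333 + 1016.6667 + 3066.6667 + 700 = 5616.6667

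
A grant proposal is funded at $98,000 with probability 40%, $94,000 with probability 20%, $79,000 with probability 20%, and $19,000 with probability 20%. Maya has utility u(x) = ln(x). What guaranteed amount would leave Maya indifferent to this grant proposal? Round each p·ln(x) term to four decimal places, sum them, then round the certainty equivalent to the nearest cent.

$67,043.71

E[u] = 0.4·ln(98000) + 0.2·ln(94000) + 0.2·ln(79000) + 0.2·ln(19000) = 4.5971 + 2.2902 + 2.2554 + 1.9704 = 11.1131
CE = e^11.1131 ≈ 67043.71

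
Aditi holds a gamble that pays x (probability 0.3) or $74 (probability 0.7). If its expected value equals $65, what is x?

x = $44

0.3·x + 0.7·74 = 65
0.3·x = 65 − 51.8 = 13.2
x = 13.2 / 0.3 = 44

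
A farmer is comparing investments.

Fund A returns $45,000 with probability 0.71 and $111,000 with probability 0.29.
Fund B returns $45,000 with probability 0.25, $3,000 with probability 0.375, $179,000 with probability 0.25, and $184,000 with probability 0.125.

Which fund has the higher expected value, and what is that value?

Fund A = 0.71 × 45000 + 0.29 × 111000 = 31950 + 32190 = 64140
Fund B = 0.25 × 45000 + 0.375 × 3000 + 0.25 × 179000 + 0.125 × 184000 = 11250 + 1125 + 44750 + 23000 = 80125

Fund B ($80,125)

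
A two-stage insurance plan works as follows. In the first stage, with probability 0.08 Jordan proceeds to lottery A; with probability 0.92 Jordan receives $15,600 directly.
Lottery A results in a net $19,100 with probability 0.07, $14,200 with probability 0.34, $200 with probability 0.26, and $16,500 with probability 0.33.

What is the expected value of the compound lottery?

EV(A) = 0.07 × 19100 + 0.34 × 14200 + 0.26 × 200 + 0.33 × 16500 = 1337 + 4828 + 52 + 5445 = 11662
Branch B: 15600 (certain)
Overall = 0.08 × 11662 + 0.92 × 15600 = 932.96 + 14352 = 15284.96

$15,284.96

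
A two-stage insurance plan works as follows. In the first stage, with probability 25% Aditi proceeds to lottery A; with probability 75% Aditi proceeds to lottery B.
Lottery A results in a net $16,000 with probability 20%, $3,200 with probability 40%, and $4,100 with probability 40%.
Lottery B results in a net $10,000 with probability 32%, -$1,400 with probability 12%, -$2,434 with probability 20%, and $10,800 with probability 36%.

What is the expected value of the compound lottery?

$6,354.90

EV(A) = 0.2 × 16000 + 0.4 × 3200 + 0.4 × 4100 = 3200 + 1280 + 1640 = 6120
EV(B) = 0.32 × 10000 + 0.12 × (-1400) + 0.2 × (-2434) + 0.36 × 10800 = 3200 − 168 − 486.8 + 3888 = 6433.2
Overall = 0.25 × 6120 + 0.75 × 6433.2 = 1530 + 4824.9 = 6354.9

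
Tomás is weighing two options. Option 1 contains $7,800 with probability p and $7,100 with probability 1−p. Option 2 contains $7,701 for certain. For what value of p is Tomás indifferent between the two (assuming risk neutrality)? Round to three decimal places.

p·7800 + (1−p)·7100 = 7701
700p + 7100 = 7701
p = (7701 − 7100) / 700

p = 0.859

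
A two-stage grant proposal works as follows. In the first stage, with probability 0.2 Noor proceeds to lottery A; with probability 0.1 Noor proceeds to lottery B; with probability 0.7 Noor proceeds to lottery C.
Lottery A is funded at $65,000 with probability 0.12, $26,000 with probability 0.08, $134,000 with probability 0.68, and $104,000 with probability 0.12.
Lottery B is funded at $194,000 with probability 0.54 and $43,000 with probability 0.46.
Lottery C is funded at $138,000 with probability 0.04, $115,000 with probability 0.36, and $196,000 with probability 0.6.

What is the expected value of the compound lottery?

EV(A) = 0.12 × 65000 + 0.08 × 26000 + 0.68 × 134000 + 0.12 × 104000 = 7800 + 2080 + 91120 + 12480 = 113480
EV(B) = 0.54 × 194000 + 0.46 × 43000 = 104760 + 19780 = 124540
EV(C) = 0.04 × 138000 + 0.36 × 115000 + 0.6 × 196000 = 5520 + 41400 + 117600 = 164520
Overall = 0.2 × 113480 + 0.1 × 124540 + 0.7 × 164520 = 22696 + 12454 + 115164 = 150314

$150,314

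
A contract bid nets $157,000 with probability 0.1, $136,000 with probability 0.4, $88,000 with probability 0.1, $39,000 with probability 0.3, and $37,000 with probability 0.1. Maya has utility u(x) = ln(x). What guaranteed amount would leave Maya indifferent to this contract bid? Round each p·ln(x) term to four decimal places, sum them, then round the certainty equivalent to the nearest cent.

$79,729.90

E[u] = 0.1·ln(157000) + 0.4·ln(136000) + 0.1·ln(88000) + 0.3·ln(39000) + 0.1·ln(37000) = 1.1964 + 4.7282 + 1.1385 + 3.1714 + 1.0519 = 11.2864
CE = e^11.2864 ≈ 79729.90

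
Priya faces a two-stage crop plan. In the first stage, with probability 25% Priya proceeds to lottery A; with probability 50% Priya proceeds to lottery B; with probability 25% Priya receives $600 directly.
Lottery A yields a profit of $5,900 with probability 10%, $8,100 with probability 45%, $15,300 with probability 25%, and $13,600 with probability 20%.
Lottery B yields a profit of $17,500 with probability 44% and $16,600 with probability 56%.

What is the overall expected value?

EV(A) = 0.1 × 5900 + 0.45 × 8100 + 0.25 × 15300 + 0.2 × 13600 = 590 + 3645 + 3825 + 2720 = 10780
EV(B) = 0.44 × 17500 + 0.56 × 16600 = 7700 + 9296 = 16996
Branch C: 600 (certain)
Overall = 0.25 × 10780 + 0.5 × 16996 + 0.25 × 600 = 2695 + 8498 + 150 = 11343

$11,343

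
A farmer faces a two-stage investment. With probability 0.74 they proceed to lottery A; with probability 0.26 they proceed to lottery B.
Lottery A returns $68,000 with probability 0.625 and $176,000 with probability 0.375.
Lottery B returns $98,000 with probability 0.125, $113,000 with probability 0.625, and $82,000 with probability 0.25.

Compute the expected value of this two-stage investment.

$107,167.50

EV(A) = 0.625 × 68000 + 0.375 × 176000 = 42500 + 66000 = 108500
EV(B) = 0.125 × 98000 + 0.625 × 113000 + 0.25 × 82000 = 12250 + 70625 + 20500 = 103375
Overall = 0.74 × 108500 + 0.26 × 103375 = 80290 + 26877.5 = 107167.5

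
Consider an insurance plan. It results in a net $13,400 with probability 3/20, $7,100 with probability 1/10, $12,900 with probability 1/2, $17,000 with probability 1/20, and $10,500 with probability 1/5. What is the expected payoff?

$12,120

EV = 3/20 × 13400 + 1/10 × 7100 + 1/2 × 12900 + 1/20 × 17000 + 1/5 × 10500 = 2010 + 710 + 6450 + 850 + 2100 = 12120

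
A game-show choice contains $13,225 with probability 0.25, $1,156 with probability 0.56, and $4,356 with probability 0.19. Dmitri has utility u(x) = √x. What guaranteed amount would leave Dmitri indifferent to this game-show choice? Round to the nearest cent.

E[u] = 0.25·√13225 + 0.56·√1156 + 0.19·√4356 = 0.25·115 + 0.56·34 + 0.19·66 = 60.33
CE = (60.33)² = 3639.7089

$3,639.71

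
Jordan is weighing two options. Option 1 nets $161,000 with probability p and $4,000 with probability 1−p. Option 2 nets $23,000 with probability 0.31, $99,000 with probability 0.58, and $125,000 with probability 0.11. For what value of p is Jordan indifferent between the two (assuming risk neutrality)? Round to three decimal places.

EV(Option 2) = 0.31 × 23000 + 0.58 × 99000 + 0.11 × 125000 = 7130 + 57420 + 13750 = 78300
p·161000 + (1−p)·4000 = 78300
157000p + 4000 = 78300
p = (78300 − 4000) / 157000

p = 0.473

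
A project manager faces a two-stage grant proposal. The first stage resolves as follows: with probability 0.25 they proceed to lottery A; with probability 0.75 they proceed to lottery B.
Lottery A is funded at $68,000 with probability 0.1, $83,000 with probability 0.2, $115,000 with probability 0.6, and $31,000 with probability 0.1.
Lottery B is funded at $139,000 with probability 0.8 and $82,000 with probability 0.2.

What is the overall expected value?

EV(A) = 0.1 × 68000 + 0.2 × 83000 + 0.6 × 115000 + 0.1 × 31000 = 6800 + 16600 + 69000 + 3100 = 95500
EV(B) = 0.8 × 139000 + 0.2 × 82000 = 111200 + 16400 = 127600
Overall = 0.25 × 95500 + 0.75 × 127600 = 23875 + 95700 = 119575

$119,575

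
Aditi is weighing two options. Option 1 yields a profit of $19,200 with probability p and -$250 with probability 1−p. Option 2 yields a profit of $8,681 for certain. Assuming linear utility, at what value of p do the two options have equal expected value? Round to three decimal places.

p·19200 + (1−p)·(-250) = 8681
19450p − 250 = 8681
p = (8681 + 250) / 19450

p = 0.459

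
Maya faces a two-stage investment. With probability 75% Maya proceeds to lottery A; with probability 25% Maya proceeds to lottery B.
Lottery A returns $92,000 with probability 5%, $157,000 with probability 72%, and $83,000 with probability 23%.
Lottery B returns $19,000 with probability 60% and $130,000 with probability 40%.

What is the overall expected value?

$118,397.50

EV(A) = 0.05 × 92000 + 0.72 × 157000 + 0.23 × 83000 = 4600 + 113040 + 19090 = 136730
EV(B) = 0.6 × 19000 + 0.4 × 130000 = 11400 + 52000 = 63400
Overall = 0.75 × 136730 + 0.25 × 63400 = 102547.5 + 15850 = 118397.5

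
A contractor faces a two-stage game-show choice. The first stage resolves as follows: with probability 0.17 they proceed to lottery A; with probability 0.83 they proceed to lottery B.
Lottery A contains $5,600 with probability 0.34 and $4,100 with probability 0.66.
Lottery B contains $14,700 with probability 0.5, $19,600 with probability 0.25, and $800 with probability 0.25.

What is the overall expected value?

$11,117.20

EV(A) = 0.34 × 5600 + 0.66 × 4100 = 1904 + 2706 = 4610
EV(B) = 0.5 × 14700 + 0.25 × 19600 + 0.25 × 800 = 7350 + 4900 + 200 = 12450
Overall = 0.17 × 4610 + 0.83 × 12450 = 783.7 + 10333.5 = 11117.2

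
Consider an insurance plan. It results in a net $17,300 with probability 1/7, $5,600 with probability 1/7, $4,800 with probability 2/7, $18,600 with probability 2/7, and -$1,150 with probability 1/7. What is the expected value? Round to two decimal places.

$9,792.86

EV = 1/7 × 17300 + 1/7 × 5600 + 2/7 × 4800 + 2/7 × 18600 + 1/7 × (-1150) = 2471.4286 + 800 + 1371.4286 + 5314.2857 − 164.2857 = 9792.8571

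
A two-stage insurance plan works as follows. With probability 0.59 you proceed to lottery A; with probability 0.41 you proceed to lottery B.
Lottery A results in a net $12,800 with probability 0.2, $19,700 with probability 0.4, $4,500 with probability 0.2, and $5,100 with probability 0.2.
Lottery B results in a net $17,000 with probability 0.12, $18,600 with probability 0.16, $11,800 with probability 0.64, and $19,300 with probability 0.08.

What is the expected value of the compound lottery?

EV(A) = 0.2 × 12800 + 0.4 × 19700 + 0.2 × 4500 + 0.2 × 5100 = 2560 + 7880 + 900 + 1020 = 12360
EV(B) = 0.12 × 17000 + 0.16 × 18600 + 0.64 × 11800 + 0.08 × 19300 = 2040 + 2976 + 7552 + 1544 = 14112
Overall = 0.59 × 12360 + 0.41 × 14112 = 7292.4 + 5785.92 = 13078.32

$13,078.32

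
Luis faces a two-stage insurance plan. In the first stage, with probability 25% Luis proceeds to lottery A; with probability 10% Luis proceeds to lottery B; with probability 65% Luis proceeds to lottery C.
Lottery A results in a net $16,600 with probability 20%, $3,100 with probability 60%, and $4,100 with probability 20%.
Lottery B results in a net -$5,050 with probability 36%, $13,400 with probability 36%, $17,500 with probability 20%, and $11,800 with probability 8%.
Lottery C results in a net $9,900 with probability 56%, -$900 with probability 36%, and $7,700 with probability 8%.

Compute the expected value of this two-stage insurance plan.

EV(A) = 0.2 × 16600 + 0.6 × 3100 + 0.2 × 4100 = 3320 + 1860 + 820 = 6000
EV(B) = 0.36 × (-5050) + 0.36 × 13400 + 0.2 × 17500 + 0.08 × 11800 = -1818 + 4824 + 3500 + 944 = 7450
EV(C) = 0.56 × 9900 + 0.36 × (-900) + 0.08 × 7700 = 5544 − 324 + 616 = 5836
Overall = 0.25 × 6000 + 0.1 × 7450 + 0.65 × 5836 = 1500 + 745 + 3793.4 = 6038.4

$6,038.40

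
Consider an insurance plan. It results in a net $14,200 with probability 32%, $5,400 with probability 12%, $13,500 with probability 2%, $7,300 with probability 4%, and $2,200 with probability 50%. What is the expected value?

$6,854

EV = 0.32 × 14200 + 0.12 × 5400 + 0.02 × 13500 + 0.04 × 7300 + 0.5 × 2200 = 4544 + 648 + 270 + 292 + 1100 = 6854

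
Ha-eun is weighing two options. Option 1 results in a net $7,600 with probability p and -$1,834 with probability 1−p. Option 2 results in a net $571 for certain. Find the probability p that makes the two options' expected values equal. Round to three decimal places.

p = 0.255

p·7600 + (1−p)·(-1834) = 571
9434p − 1834 = 571
p = (571 + 1834) / 9434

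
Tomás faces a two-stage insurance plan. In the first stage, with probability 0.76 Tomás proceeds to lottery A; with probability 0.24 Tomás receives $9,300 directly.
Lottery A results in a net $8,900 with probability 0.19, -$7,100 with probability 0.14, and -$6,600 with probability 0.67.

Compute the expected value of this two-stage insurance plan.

EV(A) = 0.19 × 8900 + 0.14 × (-7100) + 0.67 × (-6600) = 1691 − 994 − 4422 = -3725
Branch B: 9300 (certain)
Overall = 0.76 × (-3725) + 0.24 × 9300 = -2831 + 2232 = -599

-$599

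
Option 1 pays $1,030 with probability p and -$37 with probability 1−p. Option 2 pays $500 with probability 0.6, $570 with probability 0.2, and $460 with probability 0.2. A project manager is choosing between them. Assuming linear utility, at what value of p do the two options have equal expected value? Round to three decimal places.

EV(Option 2) = 0.6 × 500 + 0.2 × 570 + 0.2 × 460 = 300 + 114 + 92 = 506
p·1030 + (1−p)·(-37) = 506
1067p − 37 = 506
p = (506 + 37) / 1067

p = 0.509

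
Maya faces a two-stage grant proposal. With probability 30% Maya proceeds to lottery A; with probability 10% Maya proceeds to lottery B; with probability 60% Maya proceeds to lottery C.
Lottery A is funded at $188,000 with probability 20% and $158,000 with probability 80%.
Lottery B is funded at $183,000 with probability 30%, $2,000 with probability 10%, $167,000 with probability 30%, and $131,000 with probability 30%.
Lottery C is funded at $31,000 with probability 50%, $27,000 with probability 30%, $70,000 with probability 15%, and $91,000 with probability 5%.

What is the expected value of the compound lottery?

$86,840

EV(A) = 0.2 × 188000 + 0.8 × 158000 = 37600 + 126400 = 164000
EV(B) = 0.3 × 183000 + 0.1 × 2000 + 0.3 × 167000 + 0.3 × 131000 = 54900 + 200 + 50100 + 39300 = 144500
EV(C) = 0.5 × 31000 + 0.3 × 27000 + 0.15 × 70000 + 0.05 × 91000 = 15500 + 8100 + 10500 + 4550 = 38650
Overall = 0.3 × 164000 + 0.1 × 144500 + 0.6 × 38650 = 49200 + 14450 + 23190 = 86840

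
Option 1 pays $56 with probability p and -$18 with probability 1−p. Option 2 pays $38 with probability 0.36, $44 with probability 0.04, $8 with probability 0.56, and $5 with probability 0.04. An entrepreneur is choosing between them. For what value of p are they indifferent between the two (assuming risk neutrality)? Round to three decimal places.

p = 0.515

EV(Option 2) = 0.36 × 38 + 0.04 × 44 + 0.56 × 8 + 0.04 × 5 = 13.68 + 1.76 + 4.48 + 0.2 = 20.12
p·56 + (1−p)·(-18) = 20.12
74p − 18 = 20.12
p = (20.12 + 18) / 74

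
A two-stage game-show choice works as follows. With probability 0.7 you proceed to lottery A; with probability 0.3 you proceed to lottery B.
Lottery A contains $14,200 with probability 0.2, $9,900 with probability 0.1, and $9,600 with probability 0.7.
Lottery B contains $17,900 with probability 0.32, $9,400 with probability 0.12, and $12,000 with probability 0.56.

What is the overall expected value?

$11,457.80

EV(A) = 0.2 × 14200 + 0.1 × 9900 + 0.7 × 9600 = 2840 + 990 + 6720 = 10550
EV(B) = 0.32 × 17900 + 0.12 × 9400 + 0.56 × 12000 = 5728 + 1128 + 6720 = 13576
Overall = 0.7 × 10550 + 0.3 × 13576 = 7385 + 4072.8 = 11457.8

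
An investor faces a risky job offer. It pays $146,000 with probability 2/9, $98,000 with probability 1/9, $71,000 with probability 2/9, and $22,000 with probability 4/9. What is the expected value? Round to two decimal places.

EV = 2/9 × 146000 + 1/9 × 98000 + 2/9 × 71000 + 4/9 × 22000 = 32444.4444 + 10888.8889 + 15777.7778 + 9777.7778 = 68888.8889

$68,888.89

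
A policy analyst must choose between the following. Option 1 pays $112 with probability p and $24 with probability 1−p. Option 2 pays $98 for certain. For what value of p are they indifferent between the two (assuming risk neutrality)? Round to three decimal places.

p·112 + (1−p)·24 = 98
88p + 24 = 98
p = (98 − 24) / 88

p = 0.841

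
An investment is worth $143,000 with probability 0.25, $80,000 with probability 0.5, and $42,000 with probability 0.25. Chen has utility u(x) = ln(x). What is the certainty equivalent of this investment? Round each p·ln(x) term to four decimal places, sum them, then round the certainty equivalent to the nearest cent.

$78,739.48

E[u] = 0.25·ln(143000) + 0.5·ln(80000) + 0.25·ln(42000) = 2.9676 + 5.6449 + 2.6614 = 11.2739
CE = e^11.2739 ≈ 78739.48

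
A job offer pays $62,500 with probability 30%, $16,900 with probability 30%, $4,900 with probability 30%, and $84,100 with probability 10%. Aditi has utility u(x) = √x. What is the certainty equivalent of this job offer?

E[u] = 0.3·√62500 + 0.3·√16900 + 0.3·√4900 + 0.1·√84100 = 0.3·250 + 0.3·130 + 0.3·70 + 0.1·290 = 164
CE = (164)² = 26896

$26,896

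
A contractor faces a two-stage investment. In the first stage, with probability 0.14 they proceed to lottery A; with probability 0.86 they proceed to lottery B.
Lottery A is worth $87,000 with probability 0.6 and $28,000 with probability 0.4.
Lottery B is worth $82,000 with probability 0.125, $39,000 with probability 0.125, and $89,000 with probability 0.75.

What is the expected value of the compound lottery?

$79,288.50

EV(A) = 0.6 × 87000 + 0.4 × 28000 = 52200 + 11200 = 63400
EV(B) = 0.125 × 82000 + 0.125 × 39000 + 0.75 × 89000 = 10250 + 4875 + 66750 = 81875
Overall = 0.14 × 63400 + 0.86 × 81875 = 8876 + 70412.5 = 79288.5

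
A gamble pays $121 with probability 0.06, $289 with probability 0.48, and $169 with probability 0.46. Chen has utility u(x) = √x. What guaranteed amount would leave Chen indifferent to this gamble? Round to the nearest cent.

$219.04

E[u] = 0.06·√121 + 0.48·√289 + 0.46·√169 = 0.06·11 + 0.48·17 + 0.46·13 = 14.8
CE = (14.8)² = 219.04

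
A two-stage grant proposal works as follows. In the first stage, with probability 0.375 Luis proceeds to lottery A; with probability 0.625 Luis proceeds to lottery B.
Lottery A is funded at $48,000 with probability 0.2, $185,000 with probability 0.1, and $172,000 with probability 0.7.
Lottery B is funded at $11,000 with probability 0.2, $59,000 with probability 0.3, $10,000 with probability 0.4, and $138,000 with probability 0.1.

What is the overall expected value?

$79,250

EV(A) = 0.2 × 48000 + 0.1 × 185000 + 0.7 × 172000 = 9600 + 18500 + 120400 = 148500
EV(B) = 0.2 × 11000 + 0.3 × 59000 + 0.4 × 10000 + 0.1 × 138000 = 2200 + 17700 + 4000 + 13800 = 37700
Overall = 0.375 × 148500 + 0.625 × 37700 = 55687.5 + 23562.5 = 79250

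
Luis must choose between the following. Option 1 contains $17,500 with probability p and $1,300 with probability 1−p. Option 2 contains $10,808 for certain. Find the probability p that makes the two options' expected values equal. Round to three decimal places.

p·17500 + (1−p)·1300 = 10808
16200p + 1300 = 10808
p = (10808 − 1300) / 16200

p = 0.587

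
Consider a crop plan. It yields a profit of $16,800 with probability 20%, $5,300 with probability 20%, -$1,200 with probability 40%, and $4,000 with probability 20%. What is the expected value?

$4,740

EV = 0.2 × 16800 + 0.2 × 5300 + 0.4 × (-1200) + 0.2 × 4000 = 3360 + 1060 − 480 + 800 = 4740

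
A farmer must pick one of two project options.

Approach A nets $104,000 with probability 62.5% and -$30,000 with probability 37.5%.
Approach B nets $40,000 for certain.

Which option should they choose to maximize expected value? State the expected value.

Approach A ($53,750)

Approach A = 0.625 × 104000 + 0.375 × (-30000) = 65000 − 11250 = 53750
Approach B: 40000 (certain)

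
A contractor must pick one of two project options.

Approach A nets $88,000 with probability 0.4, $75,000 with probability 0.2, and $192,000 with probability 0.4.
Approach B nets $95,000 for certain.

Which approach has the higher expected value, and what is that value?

Approach A = 0.4 × 88000 + 0.2 × 75000 + 0.4 × 192000 = 35200 + 15000 + 76800 = 127000
Approach B: 95000 (certain)

Approach A ($127,000)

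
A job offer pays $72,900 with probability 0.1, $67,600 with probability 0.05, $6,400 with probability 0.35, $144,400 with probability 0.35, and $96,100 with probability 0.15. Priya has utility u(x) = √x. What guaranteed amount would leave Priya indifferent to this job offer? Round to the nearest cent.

E[u] = 0.1·√72900 + 0.05·√67600 + 0.35·√6400 + 0.35·√144400 + 0.15·√96100 = 0.1·270 + 0.05·260 + 0.35·80 + 0.35·380 + 0.15·310 = 247.5
CE = (247.5)² = 61256.25

$61,256.25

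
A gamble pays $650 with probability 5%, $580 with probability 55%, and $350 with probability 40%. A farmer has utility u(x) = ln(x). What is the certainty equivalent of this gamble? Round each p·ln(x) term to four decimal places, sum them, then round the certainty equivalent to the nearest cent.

$476.61

E[u] = 0.05·ln(650) + 0.55·ln(580) + 0.4·ln(350) = 0.3238 + 3.4997 + 2.3432 = 6.1667
CE = e^6.1667 ≈ 476.61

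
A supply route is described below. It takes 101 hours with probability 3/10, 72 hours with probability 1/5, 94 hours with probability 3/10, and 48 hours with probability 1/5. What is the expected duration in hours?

EV = 3/10 × 101 + 1/5 × 72 + 3/10 × 94 + 1/5 × 48 = 30.3 + 14.4 + 28.2 + 9.6 = 82.5

82.5 hours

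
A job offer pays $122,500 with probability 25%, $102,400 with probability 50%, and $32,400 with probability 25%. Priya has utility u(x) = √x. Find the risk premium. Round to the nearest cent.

$4,368.75

E[u] = 0.25·√122500 + 0.5·√102400 + 0.25·√32400 = 0.25·350 + 0.5·320 + 0.25·180 = 292.5
CE = (292.5)² = 85556.25
Risk premium = EV − CE = 89925 − 85556.25 = 4368.75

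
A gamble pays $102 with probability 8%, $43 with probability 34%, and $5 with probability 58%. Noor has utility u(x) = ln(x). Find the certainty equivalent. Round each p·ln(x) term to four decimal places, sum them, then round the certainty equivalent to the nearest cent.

E[u] = 0.08·ln(102) + 0.34·ln(43) + 0.58·ln(5) = 0.3700 + 1.2788 + 0.9335 = 2.5823
CE = e^2.5823 ≈ 13.23

$13.23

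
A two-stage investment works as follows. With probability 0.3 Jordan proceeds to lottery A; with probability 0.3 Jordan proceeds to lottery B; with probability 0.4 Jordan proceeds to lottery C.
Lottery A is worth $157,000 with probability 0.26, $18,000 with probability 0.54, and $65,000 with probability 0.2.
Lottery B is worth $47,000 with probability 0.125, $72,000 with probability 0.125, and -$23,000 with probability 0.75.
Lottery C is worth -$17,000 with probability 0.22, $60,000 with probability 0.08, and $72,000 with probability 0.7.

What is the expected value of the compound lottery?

$38,933.50

EV(A) = 0.26 × 157000 + 0.54 × 18000 + 0.2 × 65000 = 40820 + 9720 + 13000 = 63540
EV(B) = 0.125 × 47000 + 0.125 × 72000 + 0.75 × (-23000) = 5875 + 9000 − 17250 = -2375
EV(C) = 0.22 × (-17000) + 0.08 × 60000 + 0.7 × 72000 = -3740 + 4800 + 50400 = 51460
Overall = 0.3 × 63540 + 0.3 × (-2375) + 0.4 × 51460 = 19062 − 712.5 + 20584 = 38933.5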